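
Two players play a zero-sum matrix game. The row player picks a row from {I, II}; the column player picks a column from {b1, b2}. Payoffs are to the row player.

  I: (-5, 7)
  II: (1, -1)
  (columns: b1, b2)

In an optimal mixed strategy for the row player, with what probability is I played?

1/7

Row minima: I → -5, II → -1; maximin = -1.
Column maxima: b1 → 1, b2 → 7; minimax = 1.
-1 ≠ 1, so there is no saddle point; optimal play is mixed.
Let the row player play I with probability p. Expected payoff against b1: (-5)p + 1(1−p) = −6p + 1; against b2: 7p + (-1)(1−p) = 8p − 1.
Setting these equal: −6p + 1 = 8p − 1 ⇒ −14p = -2 ⇒ p = 1/7, and the value is (-6)·(1/7) + 1 = 1/7.
For the column player: with q = P(b1), equating I's and II's payoffs gives −12q + 7 = 2q − 1 ⇒ q = 4/7.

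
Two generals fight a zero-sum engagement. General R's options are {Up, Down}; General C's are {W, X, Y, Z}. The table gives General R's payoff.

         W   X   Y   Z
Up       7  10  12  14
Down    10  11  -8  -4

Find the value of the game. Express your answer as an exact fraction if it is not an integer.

Row minima: Up → 7, Down → -8; maximin = 7.
Column maxima: W → 10, X → 11, Y → 12, Z → 14; minimax = 10.
7 ≠ 10, so there is no saddle point; optimal play is mixed.
X is strictly dominated by W (it gives General R strictly more in every row), so General C never plays it.
Z is strictly dominated by Y (it gives General R strictly more in every row), so General C never plays it.
On the remaining 2×2 (Up, Down vs W, Y):
Let General R play Up with probability p. Expected payoff against W: 7p + 10(1−p) = −3p + 10; against Y: 12p + (-8)(1−p) = 20p − 8.
Setting these equal: −3p + 10 = 20p − 8 ⇒ −23p = -18 ⇒ p = 18/23, and the value is (-3)·(18/23) + 10 = 176/23.
For General C: with q = P(W), equating Up's and Down's payoffs gives −5q + 12 = 18q − 8 ⇒ q = 20/23.

176/23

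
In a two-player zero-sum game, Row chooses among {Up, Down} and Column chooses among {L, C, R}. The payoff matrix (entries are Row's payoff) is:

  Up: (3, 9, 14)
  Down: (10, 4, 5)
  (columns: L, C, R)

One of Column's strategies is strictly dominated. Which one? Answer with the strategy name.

R

C holds Row's payoff strictly below R in every row: 9 < 14, 4 < 5.
So R is strictly dominated for Column.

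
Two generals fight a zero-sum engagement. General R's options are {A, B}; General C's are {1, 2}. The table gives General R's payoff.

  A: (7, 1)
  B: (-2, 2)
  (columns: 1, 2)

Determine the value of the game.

8/5

Row minima: A → 1, B → -2; maximin = 1.
Column maxima: 1 → 7, 2 → 2; minimax = 2.
1 ≠ 2, so there is no saddle point; optimal play is mixed.
Let General R play A with probability p. Expected payoff against 1: 7p + (-2)(1−p) = 9p − 2; against 2: 1p + 2(1−p) = −p + 2.
Setting these equal: 9p − 2 = −p + 2 ⇒ 10p = 4 ⇒ p = 2/5, and the value is (9)·(2/5) − 2 = 8/5.
For General C: with q = P(1), equating A's and B's payoffs gives 6q + 1 = −4q + 2 ⇒ q = 1/10.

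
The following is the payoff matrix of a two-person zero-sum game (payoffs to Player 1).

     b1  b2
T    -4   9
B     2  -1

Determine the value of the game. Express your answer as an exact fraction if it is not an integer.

7/8

Row minima: T → -4, B → -1; maximin = -1.
Column maxima: b1 → 2, b2 → 9; minimax = 2.
-1 ≠ 2, so there is no saddle point; optimal play is mixed.
Let Player 1 play T with probability p. Expected payoff against b1: (-4)p + 2(1−p) = −6p + 2; against b2: 9p + (-1)(1−p) = 10p − 1.
Setting these equal: −6p + 2 = 10p − 1 ⇒ −16p = -3 ⇒ p = 3/16, and the value is (-6)·(3/16) + 2 = 7/8.
For Player 2: with q = P(b1), equating T's and B's payoffs gives −13q + 9 = 3q − 1 ⇒ q = 5/8.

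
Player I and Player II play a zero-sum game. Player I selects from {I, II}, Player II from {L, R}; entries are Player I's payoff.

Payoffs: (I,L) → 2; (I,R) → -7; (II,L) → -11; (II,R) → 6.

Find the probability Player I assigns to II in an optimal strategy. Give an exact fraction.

9/26

Row minima: I → -7, II → -11; maximin = -7.
Column maxima: L → 2, R → 6; minimax = 2.
-7 ≠ 2, so there is no saddle point; optimal play is mixed.
Let Player I play I with probability p. Expected payoff against L: 2p + (-11)(1−p) = 13p − 11; against R: (-7)p + 6(1−p) = −13p + 6.
Setting these equal: 13p − 11 = −13p + 6 ⇒ 26p = 17 ⇒ p = 17/26, and the value is (13)·(17/26) − 11 = -5/2.
For Player II: with q = P(L), equating I's and II's payoffs gives 9q − 7 = −17q + 6 ⇒ q = 1/2.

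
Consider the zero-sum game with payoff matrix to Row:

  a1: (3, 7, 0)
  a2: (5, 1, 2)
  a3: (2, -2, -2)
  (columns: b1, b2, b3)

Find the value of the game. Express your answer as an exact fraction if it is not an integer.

Row minima: a1 → 0, a2 → 1, a3 → -2; maximin = 1.
Column maxima: b1 → 5, b2 → 7, b3 → 2; minimax = 2.
1 ≠ 2, so there is no saddle point; optimal play is mixed.
a3 is strictly dominated by a1, so Row never plays it.
b1 is strictly dominated by b3 (it gives Row strictly more in every row), so Column never plays it.
On the remaining 2×2 (a1, a2 vs b2, b3):
Let Row play a1 with probability p. Expected payoff against b2: 7p + 1(1−p) = 6p + 1; against b3: 0p + 2(1−p) = −2p + 2.
Setting these equal: 6p + 1 = −2p + 2 ⇒ 8p = 1 ⇒ p = 1/8, and the value is (6)·(1/8) + 1 = 7/4.
For Column: with q = P(b2), equating a1's and a2's payoffs gives 7q = −q + 2 ⇒ q = 1/4.

7/4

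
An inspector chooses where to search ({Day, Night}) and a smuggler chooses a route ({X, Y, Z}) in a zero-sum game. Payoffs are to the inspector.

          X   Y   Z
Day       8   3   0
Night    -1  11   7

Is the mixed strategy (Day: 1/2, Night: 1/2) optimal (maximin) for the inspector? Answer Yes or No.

Yes

Against X this mix gives (1/2)·8 + (1/2)·(-1) = 7/2.
Against Y this mix gives (1/2)·3 + (1/2)·11 = 7.
Against Z this mix gives (1/2)·0 + (1/2)·7 = 7/2.
All of the smuggler's active replies (X, Z) yield 7/2, and no column does worse for the inspector. The mix makes the smuggler indifferent and guarantees 7/2, so it is optimal.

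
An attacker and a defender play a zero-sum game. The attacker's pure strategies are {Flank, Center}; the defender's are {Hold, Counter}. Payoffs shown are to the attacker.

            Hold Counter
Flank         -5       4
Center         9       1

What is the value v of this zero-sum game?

41/17

Row minima: Flank → -5, Center → 1; maximin = 1.
Column maxima: Hold → 9, Counter → 4; minimax = 4.
1 ≠ 4, so there is no saddle point; optimal play is mixed.
Let the attacker play Flank with probability p. Expected payoff against Hold: (-5)p + 9(1−p) = −14p + 9; against Counter: 4p + 1(1−p) = 3p + 1.
Setting these equal: −14p + 9 = 3p + 1 ⇒ −17p = -8 ⇒ p = 8/17, and the value is (-14)·(8/17) + 9 = 41/17.
For the defender: with q = P(Hold), equating Flank's and Center's payoffs gives −9q + 4 = 8q + 1 ⇒ q = 3/17.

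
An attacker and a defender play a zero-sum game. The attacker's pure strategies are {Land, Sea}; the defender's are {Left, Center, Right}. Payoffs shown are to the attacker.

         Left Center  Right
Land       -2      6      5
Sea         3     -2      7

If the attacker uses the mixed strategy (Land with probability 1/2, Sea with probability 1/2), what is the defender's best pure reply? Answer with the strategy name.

If the defender plays Left, the attacker's expected payoff is (1/2)·(-2) + (1/2)·3 = 1/2.
If the defender plays Center, the attacker's expected payoff is (1/2)·6 + (1/2)·(-2) = 2.
If the defender plays Right, the attacker's expected payoff is (1/2)·5 + (1/2)·7 = 6.
The defender minimizes the attacker's payoff; the smallest is 1/2, so the best response is Left.

Left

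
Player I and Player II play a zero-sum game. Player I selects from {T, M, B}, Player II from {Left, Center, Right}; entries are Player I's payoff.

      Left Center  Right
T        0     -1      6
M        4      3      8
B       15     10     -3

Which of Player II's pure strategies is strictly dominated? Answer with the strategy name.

Center holds Player I's payoff strictly below Left in every row: -1 < 0, 3 < 4, 10 < 15.
So Left is strictly dominated for Player II.

Left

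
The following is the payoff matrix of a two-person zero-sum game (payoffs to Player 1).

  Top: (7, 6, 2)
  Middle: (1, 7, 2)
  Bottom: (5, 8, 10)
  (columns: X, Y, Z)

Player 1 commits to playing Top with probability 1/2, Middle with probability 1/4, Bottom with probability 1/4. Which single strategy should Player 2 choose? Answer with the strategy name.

Z

If Player 2 plays X, Player 1's expected payoff is (1/2)·7 + (1/4)·1 + (1/4)·5 = 5.
If Player 2 plays Y, Player 1's expected payoff is (1/2)·6 + (1/4)·7 + (1/4)·8 = 27/4.
If Player 2 plays Z, Player 1's expected payoff is (1/2)·2 + (1/4)·2 + (1/4)·10 = 4.
Player 2 minimizes Player 1's payoff; the smallest is 4, so the best response is Z.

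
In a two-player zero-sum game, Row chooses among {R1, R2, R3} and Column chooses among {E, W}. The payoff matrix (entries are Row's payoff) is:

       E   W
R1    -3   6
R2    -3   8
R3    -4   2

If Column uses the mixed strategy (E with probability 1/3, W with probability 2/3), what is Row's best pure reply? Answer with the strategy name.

Expected payoff of R1: (1/3)·(-3) + (2/3)·6 = 3.
Expected payoff of R2: (1/3)·(-3) + (2/3)·8 = 13/3.
Expected payoff of R3: (1/3)·(-4) + (2/3)·2 = 0.
The largest is 13/3, so Row's best response is R2.

R2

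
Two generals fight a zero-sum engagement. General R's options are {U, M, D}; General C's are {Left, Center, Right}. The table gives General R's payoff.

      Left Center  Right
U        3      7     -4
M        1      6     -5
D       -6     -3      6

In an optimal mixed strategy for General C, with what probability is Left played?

10/19

Row minima: U → -4, M → -5, D → -6; maximin = -4.
Column maxima: Left → 3, Center → 7, Right → 6; minimax = 3.
-4 ≠ 3, so there is no saddle point; optimal play is mixed.
M is strictly dominated by U, so General R never plays it.
Center is strictly dominated by Left (it gives General R strictly more in every row), so General C never plays it.
On the remaining 2×2 (U, D vs Left, Right):
Let General R play U with probability p. Expected payoff against Left: 3p + (-6)(1−p) = 9p − 6; against Right: (-4)p + 6(1−p) = −10p + 6.
Setting these equal: 9p − 6 = −10p + 6 ⇒ 19p = 12 ⇒ p = 12/19, and the value is (9)·(12/19) − 6 = -6/19.
For General C: with q = P(Left), equating U's and D's payoffs gives 7q − 4 = −12q + 6 ⇒ q = 10/19.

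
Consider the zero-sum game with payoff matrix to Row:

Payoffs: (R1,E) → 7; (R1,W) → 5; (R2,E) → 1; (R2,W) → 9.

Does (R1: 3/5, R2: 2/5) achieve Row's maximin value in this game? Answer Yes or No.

Against E this mix gives (3/5)·7 + (2/5)·1 = 23/5.
Against W this mix gives (3/5)·5 + (2/5)·9 = 33/5.
Column will play E, holding Row to 23/5. Shifting weight toward the row that does better against E would raise this floor (the equalizing mix achieves 29/5 against both E and W), so the proposed strategy is not optimal.

No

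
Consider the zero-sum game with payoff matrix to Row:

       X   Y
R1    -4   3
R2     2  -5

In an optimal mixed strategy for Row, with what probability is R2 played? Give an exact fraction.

1/2

Row minima: R1 → -4, R2 → -5; maximin = -4.
Column maxima: X → 2, Y → 3; minimax = 2.
-4 ≠ 2, so there is no saddle point; optimal play is mixed.
Let Row play R1 with probability p. Expected payoff against X: (-4)p + 2(1−p) = −6p + 2; against Y: 3p + (-5)(1−p) = 8p − 5.
Setting these equal: −6p + 2 = 8p − 5 ⇒ −14p = -7 ⇒ p = 1/2, and the value is (-6)·(1/2) + 2 = -1.
For Column: with q = P(X), equating R1's and R2's payoffs gives −7q + 3 = 7q − 5 ⇒ q = 4/7.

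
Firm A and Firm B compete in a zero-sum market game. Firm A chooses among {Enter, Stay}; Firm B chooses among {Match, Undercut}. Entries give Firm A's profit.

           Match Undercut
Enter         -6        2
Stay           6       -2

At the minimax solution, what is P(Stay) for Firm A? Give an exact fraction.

1/2

Row minima: Enter → -6, Stay → -2; maximin = -2.
Column maxima: Match → 6, Undercut → 2; minimax = 2.
-2 ≠ 2, so there is no saddle point; optimal play is mixed.
Let Firm A play Enter with probability p. Expected payoff against Match: (-6)p + 6(1−p) = −12p + 6; against Undercut: 2p + (-2)(1−p) = 4p − 2.
Setting these equal: −12p + 6 = 4p − 2 ⇒ −16p = -8 ⇒ p = 1/2, and the value is (-12)·(1/2) + 6 = 0.
For Firm B: with q = P(Match), equating Enter's and Stay's payoffs gives −8q + 2 = 8q − 2 ⇒ q = 1/4.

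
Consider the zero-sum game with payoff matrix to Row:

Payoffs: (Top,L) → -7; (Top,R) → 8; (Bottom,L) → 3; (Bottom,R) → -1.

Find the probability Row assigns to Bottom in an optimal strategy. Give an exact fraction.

Row minima: Top → -7, Bottom → -1; maximin = -1.
Column maxima: L → 3, R → 8; minimax = 3.
-1 ≠ 3, so there is no saddle point; optimal play is mixed.
Let Row play Top with probability p. Expected payoff against L: (-7)p + 3(1−p) = −10p + 3; against R: 8p + (-1)(1−p) = 9p − 1.
Setting these equal: −10p + 3 = 9p − 1 ⇒ −19p = -4 ⇒ p = 4/19, and the value is (-10)·(4/19) + 3 = 17/19.
For Column: with q = P(L), equating Top's and Bottom's payoffs gives −15q + 8 = 4q − 1 ⇒ q = 9/19.

15/19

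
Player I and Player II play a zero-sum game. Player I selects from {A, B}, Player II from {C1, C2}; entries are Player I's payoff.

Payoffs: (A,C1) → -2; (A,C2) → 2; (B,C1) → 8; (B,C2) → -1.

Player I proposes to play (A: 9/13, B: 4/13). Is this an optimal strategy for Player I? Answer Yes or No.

Against C1 this mix gives (9/13)·(-2) + (4/13)·8 = 14/13.
Against C2 this mix gives (9/13)·2 + (4/13)·(-1) = 14/13.
All of Player II's active replies (C1, C2) yield 14/13, and no column does worse for Player I. The mix makes Player II indifferent and guarantees 14/13, so it is optimal.

Yes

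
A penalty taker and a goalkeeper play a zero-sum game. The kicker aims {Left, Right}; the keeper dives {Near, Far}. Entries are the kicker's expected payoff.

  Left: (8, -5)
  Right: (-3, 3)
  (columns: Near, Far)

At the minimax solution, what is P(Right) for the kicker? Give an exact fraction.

Row minima: Left → -5, Right → -3; maximin = -3.
Column maxima: Near → 8, Far → 3; minimax = 3.
-3 ≠ 3, so there is no saddle point; optimal play is mixed.
Let the kicker play Left with probability p. Expected payoff against Near: 8p + (-3)(1−p) = 11p − 3; against Far: (-5)p + 3(1−p) = −8p + 3.
Setting these equal: 11p − 3 = −8p + 3 ⇒ 19p = 6 ⇒ p = 6/19, and the value is (11)·(6/19) − 3 = 9/19.
For the keeper: with q = P(Near), equating Left's and Right's payoffs gives 13q − 5 = −6q + 3 ⇒ q = 8/19.

13/19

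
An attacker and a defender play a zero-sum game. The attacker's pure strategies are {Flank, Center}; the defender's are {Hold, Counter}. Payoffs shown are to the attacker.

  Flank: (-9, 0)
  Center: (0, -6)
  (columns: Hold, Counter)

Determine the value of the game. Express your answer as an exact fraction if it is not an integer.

-18/5

Row minima: Flank → -9, Center → -6; maximin = -6.
Column maxima: Hold → 0, Counter → 0; minimax = 0.
-6 ≠ 0, so there is no saddle point; optimal play is mixed.
Let the attacker play Flank with probability p. Expected payoff against Hold: (-9)p + 0(1−p) = −9p; against Counter: 0p + (-6)(1−p) = 6p − 6.
Setting these equal: −9p = 6p − 6 ⇒ −15p = -6 ⇒ p = 2/5, and the value is (-9)·(2/5) = -18/5.
For the defender: with q = P(Hold), equating Flank's and Center's payoffs gives −9q = 6q − 6 ⇒ q = 2/5.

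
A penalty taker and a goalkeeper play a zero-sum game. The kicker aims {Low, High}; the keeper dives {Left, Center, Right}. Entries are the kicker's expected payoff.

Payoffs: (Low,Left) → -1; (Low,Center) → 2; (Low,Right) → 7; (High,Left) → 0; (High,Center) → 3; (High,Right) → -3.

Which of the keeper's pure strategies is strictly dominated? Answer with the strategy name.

Center

Left holds the kicker's payoff strictly below Center in every row: -1 < 2, 0 < 3.
So Center is strictly dominated for the keeper.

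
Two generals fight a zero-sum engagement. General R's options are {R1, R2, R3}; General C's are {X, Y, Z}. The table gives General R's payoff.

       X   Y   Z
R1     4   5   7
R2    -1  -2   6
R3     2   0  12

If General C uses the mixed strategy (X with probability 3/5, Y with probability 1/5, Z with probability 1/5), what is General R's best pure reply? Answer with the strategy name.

Expected payoff of R1: (3/5)·4 + (1/5)·5 + (1/5)·7 = 24/5.
Expected payoff of R2: (3/5)·(-1) + (1/5)·(-2) + (1/5)·6 = 1/5.
Expected payoff of R3: (3/5)·2 + (1/5)·0 + (1/5)·12 = 18/5.
The largest is 24/5, so General R's best response is R1.

R1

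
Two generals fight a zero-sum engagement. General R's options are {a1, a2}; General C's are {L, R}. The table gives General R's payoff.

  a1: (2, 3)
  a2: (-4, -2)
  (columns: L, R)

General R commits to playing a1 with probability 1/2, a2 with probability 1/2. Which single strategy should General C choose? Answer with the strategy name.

L

If General C plays L, General R's expected payoff is (1/2)·2 + (1/2)·(-4) = -1.
If General C plays R, General R's expected payoff is (1/2)·3 + (1/2)·(-2) = 1/2.
General C minimizes General R's payoff; the smallest is -1, so the best response is L.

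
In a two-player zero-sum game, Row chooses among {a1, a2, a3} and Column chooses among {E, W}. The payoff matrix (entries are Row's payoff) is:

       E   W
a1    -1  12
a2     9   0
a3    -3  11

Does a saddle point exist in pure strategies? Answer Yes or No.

Row minima: a1 → -1, a2 → 0, a3 → -3; maximin = 0.
Column maxima: E → 9, W → 12; minimax = 9.
0 ≠ 9, so no pure-strategy equilibrium exists.

No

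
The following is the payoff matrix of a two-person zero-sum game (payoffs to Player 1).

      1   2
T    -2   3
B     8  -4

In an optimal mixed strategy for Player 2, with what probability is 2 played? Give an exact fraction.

Row minima: T → -2, B → -4; maximin = -2.
Column maxima: 1 → 8, 2 → 3; minimax = 3.
-2 ≠ 3, so there is no saddle point; optimal play is mixed.
Let Player 1 play T with probability p. Expected payoff against 1: (-2)p + 8(1−p) = −10p + 8; against 2: 3p + (-4)(1−p) = 7p − 4.
Setting these equal: −10p + 8 = 7p − 4 ⇒ −17p = -12 ⇒ p = 12/17, and the value is (-10)·(12/17) + 8 = 16/17.
For Player 2: with q = P(1), equating T's and B's payoffs gives −5q + 3 = 12q − 4 ⇒ q = 7/17.

10/17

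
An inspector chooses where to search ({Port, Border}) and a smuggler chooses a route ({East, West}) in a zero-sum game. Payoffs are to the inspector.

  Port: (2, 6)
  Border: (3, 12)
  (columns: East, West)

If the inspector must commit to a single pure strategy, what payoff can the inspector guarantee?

3

Row minima: Port → 2, Border → 3.
The best of these is 3.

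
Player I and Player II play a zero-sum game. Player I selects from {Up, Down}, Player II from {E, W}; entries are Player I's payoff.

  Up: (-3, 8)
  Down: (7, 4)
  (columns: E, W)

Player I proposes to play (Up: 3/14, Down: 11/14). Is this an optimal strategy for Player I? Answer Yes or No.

Yes

Against E this mix gives (3/14)·(-3) + (11/14)·7 = 34/7.
Against W this mix gives (3/14)·8 + (11/14)·4 = 34/7.
All of Player II's active replies (E, W) yield 34/7, and no column does worse for Player I. The mix makes Player II indifferent and guarantees 34/7, so it is optimal.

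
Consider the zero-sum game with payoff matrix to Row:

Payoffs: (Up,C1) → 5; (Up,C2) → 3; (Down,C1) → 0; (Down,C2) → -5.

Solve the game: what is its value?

Row minima: Up → 3, Down → -5; maximin = 3.
Column maxima: C1 → 5, C2 → 3; minimax = 3.
Since maximin = minimax = 3, there is a saddle point and the value is 3.

3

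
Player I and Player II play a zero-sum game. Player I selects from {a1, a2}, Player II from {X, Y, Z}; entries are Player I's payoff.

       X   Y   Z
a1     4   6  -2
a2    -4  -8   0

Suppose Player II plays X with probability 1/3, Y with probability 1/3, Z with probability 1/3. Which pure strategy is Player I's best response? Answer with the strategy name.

a1

Expected payoff of a1: (1/3)·4 + (1/3)·6 + (1/3)·(-2) = 8/3.
Expected payoff of a2: (1/3)·(-4) + (1/3)·(-8) + (1/3)·0 = -4.
The largest is 8/3, so Player I's best response is a1.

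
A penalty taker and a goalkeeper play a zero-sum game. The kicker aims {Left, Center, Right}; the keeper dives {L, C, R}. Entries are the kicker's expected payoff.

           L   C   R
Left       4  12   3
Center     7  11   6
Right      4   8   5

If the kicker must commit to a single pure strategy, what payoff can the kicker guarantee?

Row minima: Left → 3, Center → 6, Right → 4.
The best of these is 6.

6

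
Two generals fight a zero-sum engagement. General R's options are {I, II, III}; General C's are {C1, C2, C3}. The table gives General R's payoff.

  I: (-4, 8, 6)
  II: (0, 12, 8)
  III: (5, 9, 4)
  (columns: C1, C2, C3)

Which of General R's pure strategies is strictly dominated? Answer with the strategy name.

I

II gives a strictly higher payoff than I against every column: 0 > -4, 12 > 8, 8 > 6.
So I is strictly dominated and General R never plays it.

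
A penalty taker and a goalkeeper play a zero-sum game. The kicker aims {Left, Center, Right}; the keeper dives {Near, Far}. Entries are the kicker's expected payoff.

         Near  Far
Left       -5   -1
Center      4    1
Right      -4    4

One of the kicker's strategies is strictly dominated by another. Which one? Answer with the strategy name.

Center gives a strictly higher payoff than Left against every column: 4 > -5, 1 > -1.
So Left is strictly dominated and the kicker never plays it.

Left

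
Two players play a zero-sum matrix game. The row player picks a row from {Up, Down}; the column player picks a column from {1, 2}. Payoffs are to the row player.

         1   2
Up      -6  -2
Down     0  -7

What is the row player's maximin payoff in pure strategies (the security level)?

Row minima: Up → -6, Down → -7.
The best of these is -6.

-6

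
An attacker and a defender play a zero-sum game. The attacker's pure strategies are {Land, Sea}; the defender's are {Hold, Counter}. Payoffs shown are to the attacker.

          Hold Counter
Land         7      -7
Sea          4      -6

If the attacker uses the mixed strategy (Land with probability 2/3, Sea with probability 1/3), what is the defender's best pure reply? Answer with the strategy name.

Counter

If the defender plays Hold, the attacker's expected payoff is (2/3)·7 + (1/3)·4 = 6.
If the defender plays Counter, the attacker's expected payoff is (2/3)·(-7) + (1/3)·(-6) = -20/3.
The defender minimizes the attacker's payoff; the smallest is -20/3, so the best response is Counter.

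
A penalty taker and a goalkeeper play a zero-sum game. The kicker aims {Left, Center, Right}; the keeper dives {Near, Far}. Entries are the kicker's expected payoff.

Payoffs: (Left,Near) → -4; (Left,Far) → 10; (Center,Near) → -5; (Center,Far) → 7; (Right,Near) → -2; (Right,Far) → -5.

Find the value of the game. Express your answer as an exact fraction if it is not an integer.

Row minima: Left → -4, Center → -5, Right → -5; maximin = -4.
Column maxima: Near → -2, Far → 10; minimax = -2.
-4 ≠ -2, so there is no saddle point; optimal play is mixed.
Center is strictly dominated by Left, so the kicker never plays it.
On the remaining 2×2 (Left, Right vs Near, Far):
Let the kicker play Left with probability p. Expected payoff against Near: (-4)p + (-2)(1−p) = −2p − 2; against Far: 10p + (-5)(1−p) = 15p − 5.
Setting these equal: −2p − 2 = 15p − 5 ⇒ −17p = -3 ⇒ p = 3/17, and the value is (-2)·(3/17) − 2 = -40/17.
For the keeper: with q = P(Near), equating Left's and Right's payoffs gives −14q + 10 = 3q − 5 ⇒ q = 15/17.

-40/17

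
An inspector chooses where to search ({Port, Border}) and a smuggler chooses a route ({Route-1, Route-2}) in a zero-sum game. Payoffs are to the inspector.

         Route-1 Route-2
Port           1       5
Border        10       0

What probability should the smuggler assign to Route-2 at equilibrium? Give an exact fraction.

9/14

Row minima: Port → 1, Border → 0; maximin = 1.
Column maxima: Route-1 → 10, Route-2 → 5; minimax = 5.
1 ≠ 5, so there is no saddle point; optimal play is mixed.
Let the inspector play Port with probability p. Expected payoff against Route-1: 1p + 10(1−p) = −9p + 10; against Route-2: 5p + 0(1−p) = 5p.
Setting these equal: −9p + 10 = 5p ⇒ −14p = -10 ⇒ p = 5/7, and the value is (-9)·(5/7) + 10 = 25/7.
For the smuggler: with q = P(Route-1), equating Port's and Border's payoffs gives −4q + 5 = 10q ⇒ q = 5/14.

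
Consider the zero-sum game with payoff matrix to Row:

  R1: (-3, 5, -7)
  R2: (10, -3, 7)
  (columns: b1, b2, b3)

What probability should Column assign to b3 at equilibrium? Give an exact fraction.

Row minima: R1 → -7, R2 → -3; maximin = -3.
Column maxima: b1 → 10, b2 → 5, b3 → 7; minimax = 5.
-3 ≠ 5, so there is no saddle point; optimal play is mixed.
b1 is strictly dominated by b3 (it gives Row strictly more in every row), so Column never plays it.
On the remaining 2×2 (R1, R2 vs b2, b3):
Let Row play R1 with probability p. Expected payoff against b2: 5p + (-3)(1−p) = 8p − 3; against b3: (-7)p + 7(1−p) = −14p + 7.
Setting these equal: 8p − 3 = −14p + 7 ⇒ 22p = 10 ⇒ p = 5/11, and the value is (8)·(5/11) − 3 = 7/11.
For Column: with q = P(b2), equating R1's and R2's payoffs gives 12q − 7 = −10q + 7 ⇒ q = 7/11.

4/11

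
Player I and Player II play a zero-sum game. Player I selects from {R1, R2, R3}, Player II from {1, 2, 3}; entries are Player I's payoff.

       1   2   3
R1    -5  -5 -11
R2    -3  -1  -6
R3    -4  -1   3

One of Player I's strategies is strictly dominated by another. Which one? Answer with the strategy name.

R1

R2 gives a strictly higher payoff than R1 against every column: -3 > -5, -1 > -5, -6 > -11.
So R1 is strictly dominated and Player I never plays it.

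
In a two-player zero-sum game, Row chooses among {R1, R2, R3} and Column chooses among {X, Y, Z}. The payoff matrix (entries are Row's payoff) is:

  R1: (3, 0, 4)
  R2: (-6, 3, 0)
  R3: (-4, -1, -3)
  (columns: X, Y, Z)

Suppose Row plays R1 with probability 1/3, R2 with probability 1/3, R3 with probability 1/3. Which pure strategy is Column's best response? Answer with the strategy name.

X

If Column plays X, Row's expected payoff is (1/3)·3 + (1/3)·(-6) + (1/3)·(-4) = -7/3.
If Column plays Y, Row's expected payoff is (1/3)·0 + (1/3)·3 + (1/3)·(-1) = 2/3.
If Column plays Z, Row's expected payoff is (1/3)·4 + (1/3)·0 + (1/3)·(-3) = 1/3.
Column minimizes Row's payoff; the smallest is -7/3, so the best response is X.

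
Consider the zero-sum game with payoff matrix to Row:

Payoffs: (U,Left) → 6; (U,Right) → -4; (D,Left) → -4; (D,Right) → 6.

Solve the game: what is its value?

Row minima: U → -4, D → -4; maximin = -4.
Column maxima: Left → 6, Right → 6; minimax = 6.
-4 ≠ 6, so there is no saddle point; optimal play is mixed.
Let Row play U with probability p. Expected payoff against Left: 6p + (-4)(1−p) = 10p − 4; against Right: (-4)p + 6(1−p) = −10p + 6.
Setting these equal: 10p − 4 = −10p + 6 ⇒ 20p = 10 ⇒ p = 1/2, and the value is (10)·(1/2) − 4 = 1.
For Column: with q = P(Left), equating U's and D's payoffs gives 10q − 4 = −10q + 6 ⇒ q = 1/2.

1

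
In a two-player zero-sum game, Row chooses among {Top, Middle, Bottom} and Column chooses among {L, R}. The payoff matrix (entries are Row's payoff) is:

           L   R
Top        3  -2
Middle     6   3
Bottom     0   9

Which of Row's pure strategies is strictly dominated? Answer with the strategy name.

Top

Middle gives a strictly higher payoff than Top against every column: 6 > 3, 3 > -2.
So Top is strictly dominated and Row never plays it.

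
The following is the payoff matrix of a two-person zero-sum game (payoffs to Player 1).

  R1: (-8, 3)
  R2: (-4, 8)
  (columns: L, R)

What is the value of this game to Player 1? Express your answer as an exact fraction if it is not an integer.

-4

Row minima: R1 → -8, R2 → -4; maximin = -4.
Column maxima: L → -4, R → 8; minimax = -4.
Since maximin = minimax = -4, there is a saddle point and the value is -4.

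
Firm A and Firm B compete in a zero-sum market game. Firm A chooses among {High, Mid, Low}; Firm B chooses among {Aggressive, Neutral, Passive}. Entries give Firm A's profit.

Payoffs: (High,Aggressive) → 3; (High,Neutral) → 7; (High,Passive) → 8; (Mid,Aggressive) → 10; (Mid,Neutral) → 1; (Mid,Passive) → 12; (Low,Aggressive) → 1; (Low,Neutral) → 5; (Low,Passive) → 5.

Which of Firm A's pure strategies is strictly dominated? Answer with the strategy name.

Low

High gives a strictly higher payoff than Low against every column: 3 > 1, 7 > 5, 8 > 5.
So Low is strictly dominated and Firm A never plays it.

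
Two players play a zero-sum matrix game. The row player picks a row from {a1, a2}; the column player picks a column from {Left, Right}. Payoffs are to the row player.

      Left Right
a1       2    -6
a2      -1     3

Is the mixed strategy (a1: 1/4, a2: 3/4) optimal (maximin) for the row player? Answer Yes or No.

No

Against Left this mix gives (1/4)·2 + (3/4)·(-1) = -1/4.
Against Right this mix gives (1/4)·(-6) + (3/4)·3 = 3/4.
The column player will play Left, holding the row player to -1/4. Shifting weight toward the row that does better against Left would raise this floor (the equalizing mix achieves 0 against both Left and Right), so the proposed strategy is not optimal.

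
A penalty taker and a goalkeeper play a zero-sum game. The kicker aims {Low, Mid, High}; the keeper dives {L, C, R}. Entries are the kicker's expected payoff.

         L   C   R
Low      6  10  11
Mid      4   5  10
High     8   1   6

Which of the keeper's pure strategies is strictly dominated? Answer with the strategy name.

R

C holds the kicker's payoff strictly below R in every row: 10 < 11, 5 < 10, 1 < 6.
So R is strictly dominated for the keeper.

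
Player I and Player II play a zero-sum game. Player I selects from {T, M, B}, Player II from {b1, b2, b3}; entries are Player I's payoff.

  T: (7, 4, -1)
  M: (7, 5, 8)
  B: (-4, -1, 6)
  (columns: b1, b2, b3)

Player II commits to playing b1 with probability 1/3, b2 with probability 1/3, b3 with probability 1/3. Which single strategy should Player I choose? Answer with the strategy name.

M

Expected payoff of T: (1/3)·7 + (1/3)·4 + (1/3)·(-1) = 10/3.
Expected payoff of M: (1/3)·7 + (1/3)·5 + (1/3)·8 = 20/3.
Expected payoff of B: (1/3)·(-4) + (1/3)·(-1) + (1/3)·6 = 1/3.
The largest is 20/3, so Player I's best response is M.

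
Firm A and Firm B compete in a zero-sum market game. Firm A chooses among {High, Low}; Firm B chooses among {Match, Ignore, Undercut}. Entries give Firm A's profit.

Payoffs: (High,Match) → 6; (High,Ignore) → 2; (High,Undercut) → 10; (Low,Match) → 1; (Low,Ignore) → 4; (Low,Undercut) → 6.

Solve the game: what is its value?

Row minima: High → 2, Low → 1; maximin = 2.
Column maxima: Match → 6, Ignore → 4, Undercut → 10; minimax = 4.
2 ≠ 4, so there is no saddle point; optimal play is mixed.
Undercut is strictly dominated by Match (it gives Firm A strictly more in every row), so Firm B never plays it.
On the remaining 2×2 (High, Low vs Match, Ignore):
Let Firm A play High with probability p. Expected payoff against Match: 6p + 1(1−p) = 5p + 1; against Ignore: 2p + 4(1−p) = −2p + 4.
Setting these equal: 5p + 1 = −2p + 4 ⇒ 7p = 3 ⇒ p = 3/7, and the value is (5)·(3/7) + 1 = 22/7.
For Firm B: with q = P(Match), equating High's and Low's payoffs gives 4q + 2 = −3q + 4 ⇒ q = 2/7.

22/7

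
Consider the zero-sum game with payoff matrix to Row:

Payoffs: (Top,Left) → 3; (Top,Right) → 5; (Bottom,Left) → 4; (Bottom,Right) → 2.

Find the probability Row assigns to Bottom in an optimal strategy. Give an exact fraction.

Row minima: Top → 3, Bottom → 2; maximin = 3.
Column maxima: Left → 4, Right → 5; minimax = 4.
3 ≠ 4, so there is no saddle point; optimal play is mixed.
Let Row play Top with probability p. Expected payoff against Left: 3p + 4(1−p) = −p + 4; against Right: 5p + 2(1−p) = 3p + 2.
Setting these equal: −p + 4 = 3p + 2 ⇒ −4p = -2 ⇒ p = 1/2, and the value is (-1)·(1/2) + 4 = 7/2.
For Column: with q = P(Left), equating Top's and Bottom's payoffs gives −2q + 5 = 2q + 2 ⇒ q = 3/4.

1/2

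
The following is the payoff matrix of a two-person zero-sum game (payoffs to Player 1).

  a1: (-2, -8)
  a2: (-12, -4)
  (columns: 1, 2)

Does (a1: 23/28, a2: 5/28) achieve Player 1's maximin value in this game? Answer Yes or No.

No

Against 1 this mix gives (23/28)·(-2) + (5/28)·(-12) = -53/14.
Against 2 this mix gives (23/28)·(-8) + (5/28)·(-4) = -51/7.
Player 2 will play 2, holding Player 1 to -51/7. Shifting weight toward the row that does better against 2 would raise this floor (the equalizing mix achieves -44/7 against both 2 and 1), so the proposed strategy is not optimal.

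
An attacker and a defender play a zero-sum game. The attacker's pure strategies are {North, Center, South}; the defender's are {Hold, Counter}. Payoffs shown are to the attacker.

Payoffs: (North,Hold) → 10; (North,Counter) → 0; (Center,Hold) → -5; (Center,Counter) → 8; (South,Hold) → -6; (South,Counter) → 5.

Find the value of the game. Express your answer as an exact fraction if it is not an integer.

Row minima: North → 0, Center → -5, South → -6; maximin = 0.
Column maxima: Hold → 10, Counter → 8; minimax = 8.
0 ≠ 8, so there is no saddle point; optimal play is mixed.
South is strictly dominated by Center, so the attacker never plays it.
On the remaining 2×2 (North, Center vs Hold, Counter):
Let the attacker play North with probability p. Expected payoff against Hold: 10p + (-5)(1−p) = 15p − 5; against Counter: 0p + 8(1−p) = −8p + 8.
Setting these equal: 15p − 5 = −8p + 8 ⇒ 23p = 13 ⇒ p = 13/23, and the value is (15)·(13/23) − 5 = 80/23.
For the defender: with q = P(Hold), equating North's and Center's payoffs gives 10q = −13q + 8 ⇒ q = 8/23.

80/23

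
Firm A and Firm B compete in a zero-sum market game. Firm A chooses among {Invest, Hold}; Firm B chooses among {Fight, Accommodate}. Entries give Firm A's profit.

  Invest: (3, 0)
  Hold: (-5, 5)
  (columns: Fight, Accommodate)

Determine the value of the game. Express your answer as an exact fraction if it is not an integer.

Row minima: Invest → 0, Hold → -5; maximin = 0.
Column maxima: Fight → 3, Accommodate → 5; minimax = 3.
0 ≠ 3, so there is no saddle point; optimal play is mixed.
Let Firm A play Invest with probability p. Expected payoff against Fight: 3p + (-5)(1−p) = 8p − 5; against Accommodate: 0p + 5(1−p) = −5p + 5.
Setting these equal: 8p − 5 = −5p + 5 ⇒ 13p = 10 ⇒ p = 10/13, and the value is (8)·(10/13) − 5 = 15/13.
For Firm B: with q = P(Fight), equating Invest's and Hold's payoffs gives 3q = −10q + 5 ⇒ q = 5/13.

15/13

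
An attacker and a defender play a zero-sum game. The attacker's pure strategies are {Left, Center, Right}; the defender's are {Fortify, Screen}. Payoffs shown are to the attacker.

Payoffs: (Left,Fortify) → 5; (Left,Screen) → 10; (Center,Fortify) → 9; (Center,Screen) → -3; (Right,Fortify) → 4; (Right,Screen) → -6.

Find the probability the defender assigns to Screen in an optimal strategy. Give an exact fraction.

4/17

Row minima: Left → 5, Center → -3, Right → -6; maximin = 5.
Column maxima: Fortify → 9, Screen → 10; minimax = 9.
5 ≠ 9, so there is no saddle point; optimal play is mixed.
Right is strictly dominated by Left, so the attacker never plays it.
On the remaining 2×2 (Left, Center vs Fortify, Screen):
Let the attacker play Left with probability p. Expected payoff against Fortify: 5p + 9(1−p) = −4p + 9; against Screen: 10p + (-3)(1−p) = 13p − 3.
Setting these equal: −4p + 9 = 13p − 3 ⇒ −17p = -12 ⇒ p = 12/17, and the value is (-4)·(12/17) + 9 = 105/17.
For the defender: with q = P(Fortify), equating Left's and Center's payoffs gives −5q + 10 = 12q − 3 ⇒ q = 13/17.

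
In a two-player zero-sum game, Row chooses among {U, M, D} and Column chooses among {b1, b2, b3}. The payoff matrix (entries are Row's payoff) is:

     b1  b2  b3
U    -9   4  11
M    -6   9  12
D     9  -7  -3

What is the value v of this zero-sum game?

Row minima: U → -9, M → -6, D → -7; maximin = -6.
Column maxima: b1 → 9, b2 → 9, b3 → 12; minimax = 9.
-6 ≠ 9, so there is no saddle point; optimal play is mixed.
U is strictly dominated by M, so Row never plays it.
b3 is strictly dominated by b2 (it gives Row strictly more in every row), so Column never plays it.
On the remaining 2×2 (M, D vs b1, b2):
Let Row play M with probability p. Expected payoff against b1: (-6)p + 9(1−p) = −15p + 9; against b2: 9p + (-7)(1−p) = 16p − 7.
Setting these equal: −15p + 9 = 16p − 7 ⇒ −31p = -16 ⇒ p = 16/31, and the value is (-15)·(16/31) + 9 = 39/31.
For Column: with q = P(b1), equating M's and D's payoffs gives −15q + 9 = 16q − 7 ⇒ q = 16/31.

39/31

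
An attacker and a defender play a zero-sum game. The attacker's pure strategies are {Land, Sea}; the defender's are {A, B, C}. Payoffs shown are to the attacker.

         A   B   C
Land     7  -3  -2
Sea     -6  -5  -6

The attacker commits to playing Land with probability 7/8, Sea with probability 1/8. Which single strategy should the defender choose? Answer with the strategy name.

B

If the defender plays A, the attacker's expected payoff is (7/8)·7 + (1/8)·(-6) = 43/8.
If the defender plays B, the attacker's expected payoff is (7/8)·(-3) + (1/8)·(-5) = -13/4.
If the defender plays C, the attacker's expected payoff is (7/8)·(-2) + (1/8)·(-6) = -5/2.
The defender minimizes the attacker's payoff; the smallest is -13/4, so the best response is B.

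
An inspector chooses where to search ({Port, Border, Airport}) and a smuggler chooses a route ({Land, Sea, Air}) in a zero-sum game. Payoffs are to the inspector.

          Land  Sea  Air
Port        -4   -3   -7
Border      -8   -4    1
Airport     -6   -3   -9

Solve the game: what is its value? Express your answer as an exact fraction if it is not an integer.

-5

Row minima: Port → -7, Border → -8, Airport → -9; maximin = -7.
Column maxima: Land → -4, Sea → -3, Air → 1; minimax = -4.
-7 ≠ -4, so there is no saddle point; optimal play is mixed.
Sea is strictly dominated by Land (it gives the inspector strictly more in every row), so the smuggler never plays it.
With Sea eliminated, Airport is strictly dominated by Port (Port gives the inspector strictly more in every remaining column), so the inspector never plays it.
On the remaining 2×2 (Port, Border vs Land, Air):
Let the inspector play Port with probability p. Expected payoff against Land: (-4)p + (-8)(1−p) = 4p − 8; against Air: (-7)p + 1(1−p) = −8p + 1.
Setting these equal: 4p − 8 = −8p + 1 ⇒ 12p = 9 ⇒ p = 3/4, and the value is (4)·(3/4) − 8 = -5.
For the smuggler: with q = P(Land), equating Port's and Border's payoffs gives 3q − 7 = −9q + 1 ⇒ q = 2/3.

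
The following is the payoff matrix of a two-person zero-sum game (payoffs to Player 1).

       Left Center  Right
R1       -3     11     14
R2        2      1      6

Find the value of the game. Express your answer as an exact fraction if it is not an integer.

5/3

Row minima: R1 → -3, R2 → 1; maximin = 1.
Column maxima: Left → 2, Center → 11, Right → 14; minimax = 2.
1 ≠ 2, so there is no saddle point; optimal play is mixed.
Right is strictly dominated by Left (it gives Player 1 strictly more in every row), so Player 2 never plays it.
On the remaining 2×2 (R1, R2 vs Left, Center):
Let Player 1 play R1 with probability p. Expected payoff against Left: (-3)p + 2(1−p) = −5p + 2; against Center: 11p + 1(1−p) = 10p + 1.
Setting these equal: −5p + 2 = 10p + 1 ⇒ −15p = -1 ⇒ p = 1/15, and the value is (-5)·(1/15) + 2 = 5/3.
For Player 2: with q = P(Left), equating R1's and R2's payoffs gives −14q + 11 = q + 1 ⇒ q = 2/3.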